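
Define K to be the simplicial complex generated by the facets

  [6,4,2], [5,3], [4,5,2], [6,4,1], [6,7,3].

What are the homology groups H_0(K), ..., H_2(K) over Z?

K has 7 vertices, 11 edges, 4 triangles.
rank ∂_0 = 0, rank ∂_1 = 6 ⇒ b_0 = 7 − 0 − 6 = 1; all invariant factors of ∂_1 are 1 so no torsion. So H_0 = Z.
rank ∂_1 = 6, rank ∂_2 = 4 ⇒ b_1 = 11 − 6 − 4 = 1; all invariant factors of ∂_2 are 1 so no torsion. So H_1 = Z.
rank ∂_2 = 4, rank ∂_3 = 0 ⇒ b_2 = 4 − 4 − 0 = 0. So H_2 = 0.

H_0 = Z,  H_1 = Z,  H_2 = 0.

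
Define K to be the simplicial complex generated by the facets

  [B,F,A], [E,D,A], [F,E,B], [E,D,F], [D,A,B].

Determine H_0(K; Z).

Fix the vertex order A < B < D < E < F and write every simplex with vertices in increasing order. Then dim K = 2 and the simplices of K are:

  0-simplices (5): A, B, D, E, F
  1-simplices (10): AB, AD, AE, AF, BD, BE, BF, DE, DF, EF
  2-simplices (5): ABD, ABF, ADE, BEF, DEF

so the chain groups are C_0 ≅ Z^5, C_1 ≅ Z^10, C_2 ≅ Z^5.

The boundary map ∂_1: C_1 → C_0 is given by ∂[p,q] = [q] − [p]. For instance
  ∂AF = F − A.
This gives a 5×10 integer matrix of rank 4; reducing to Smith normal form yields diagonal entries (1,1,1,1).

∂_2: C_2 → C_1 maps a triangle to the signed sum of its edges. For instance
  ∂BEF = EF − BF + BE,
  ∂ADE = DE − AE + AD.
This gives a 10×5 integer matrix of rank 5; reducing to Smith normal form yields diagonal entries (1,1,1,1,1).

From H_k ≅ ker(∂_k) / im(∂_{k+1}) we obtain:

  H_0: rank C_0 − rank ∂_1 = 5 − 4 = 1, and the invariant factors of ∂_1 are all 1, so H_0 = Z.

(K is a triangulation of the Möbius band.)

H_0 ≅ Z.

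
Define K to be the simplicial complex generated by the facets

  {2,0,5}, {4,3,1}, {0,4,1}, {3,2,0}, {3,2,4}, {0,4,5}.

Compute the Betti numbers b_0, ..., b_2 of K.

Order the vertices as 0 < 1 < 2 < 3 < 4 < 5. Listing each simplex with vertices in this order, K has dimension 2 with simplices:

  0-simplices (6): [0], [1], [2], [3], [4], [5]
  1-simplices (12): [0,1], [0,2], [0,3], [0,4], [0,5], [1,3], [1,4], [2,3], [2,4], [2,5], [3,4], [4,5]
  2-simplices (6): [0,1,4], [0,2,3], [0,2,5], [0,4,5], [1,3,4], [2,3,4]

so the chain groups are C_0 ≅ Z^6, C_1 ≅ Z^12, C_2 ≅ Z^6.

The boundary map ∂_1: C_1 → C_0 sends each edge [p,q] (with p < q) to q − p. For instance
  ∂[3,4] = [4] − [3].
As a 6×12 matrix over Z this has rank 5, with invariant factors (1,1,1,1,1).

Boundary ∂_2: C_2 → C_1 sends each 2-simplex [p,q,r] to [q,r] − [p,r] + [p,q]. For instance
  ∂[0,2,5] = [2,5] − [0,5] + [0,2],
  ∂[0,1,4] = [1,4] − [0,4] + [0,1].
As a 12×6 matrix over Z this has rank 6, with invariant factors (1,1,1,1,1,1).

Now H_k = ker ∂_k / im ∂_{k+1}, so:

  H_0: rank C_0 − rank ∂_1 = 6 − 5 = 1, and the invariant factors of ∂_1 are all 1, so H_0 = Z.
  H_1: rank ker ∂_1 − rank ∂_2 = (12 − 5) − 6 = 1, and the invariant factors of ∂_2 are all 1, so H_1 = Z.
  H_2: rank ker ∂_2 − rank ∂_3 = (6 − 6) − 0 = 0, and there is no ∂_3, so H_2 = 0.

As a check, the Euler characteristic is 6 − 12 + 6 = 0, which agrees with 1 − 1 + 0 = 0.

Hence the Betti numbers are b_0 = 1, b_1 = 1, b_2 = 0.

b_0 = 1, b_1 = 1, b_2 = 0.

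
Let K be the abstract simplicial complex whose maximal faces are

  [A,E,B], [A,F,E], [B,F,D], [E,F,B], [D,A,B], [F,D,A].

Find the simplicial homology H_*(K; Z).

We work with the vertex ordering A < B < D < E < F. The simplices of K, each written with vertices in increasing order, are:

  0-simplices (5): A, B, D, E, F
  1-simplices (9): AB, AD, AE, AF, BD, BE, BF, DF, EF
  2-simplices (6): ABD, ABE, ADF, AEF, BDF, BEF

so the chain groups are C_0 ≅ Z^5, C_1 ≅ Z^9, C_2 ≅ Z^6.

∂_1: C_1 → C_0 is given by ∂[p,q] = [q] − [p]. For instance
  ∂BE = E − B.
The 5×9 boundary matrix has rank 4 and Smith normal form diag(1,1,1,1).

The boundary map ∂_2: C_2 → C_1 maps a triangle to the signed sum of its edges. For instance
  ∂AEF = EF − AF + AE,
  ∂ADF = DF − AF + AD.
As a 9×6 matrix over Z this has rank 5, with invariant factors (1,1,1,1,1).

From H_k ≅ ker(∂_k) / im(∂_{k+1}) we obtain:

  H_0: rank C_0 − rank ∂_1 = 5 − 4 = 1, and the invariant factors of ∂_1 are all 1, so H_0 ≅ Z.
  H_1: rank ker ∂_1 − rank ∂_2 = (9 − 4) − 5 = 0, and the invariant factors of ∂_2 are all 1, so H_1 ≅ 0.
  H_2: rank ker ∂_2 − rank ∂_3 = (6 − 5) − 0 = 1, and there is no ∂_3, so H_2 ≅ Z.

(K is a triangulation of the 2-sphere S^2.)

H_0 ≅ Z,  H_1 = 0,  H_2 ≅ Z.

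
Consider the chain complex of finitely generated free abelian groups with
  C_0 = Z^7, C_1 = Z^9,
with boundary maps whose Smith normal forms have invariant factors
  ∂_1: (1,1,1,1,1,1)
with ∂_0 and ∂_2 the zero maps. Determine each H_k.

H_0 ≅ Z,  H_1 ≅ Z^3.

H_0: b_0 = 7 − 0 − 6 = 1; torsion from ∂_1 factors > 1: none. So H_0 ≅ Z.
H_1: b_1 = 9 − 6 − 0 = 3; torsion from ∂_2 factors > 1: none. So H_1 ≅ Z^3.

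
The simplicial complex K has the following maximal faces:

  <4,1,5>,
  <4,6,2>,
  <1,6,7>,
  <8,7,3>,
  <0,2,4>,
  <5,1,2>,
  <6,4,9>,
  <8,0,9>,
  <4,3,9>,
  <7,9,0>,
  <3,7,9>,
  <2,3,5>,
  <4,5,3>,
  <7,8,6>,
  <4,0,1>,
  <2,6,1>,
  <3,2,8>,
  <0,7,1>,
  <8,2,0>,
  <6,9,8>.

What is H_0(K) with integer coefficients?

Order the vertices as 0 < 1 < 2 < 3 < 4 < 5 < 6 < 7 < 8 < 9. Listing each simplex with vertices in this order, K has dimension 2 with simplices:

  0-simplices (10): [0], [1], [2], [3], [4], [5], [6], [7], [8], [9]
  1-simplices (30): (30 of them)
  2-simplices (20): (20 of them)

so the chain groups are C_0 ≅ Z^10, C_1 ≅ Z^30, C_2 ≅ Z^20.

Boundary ∂_1: C_1 → C_0 maps an edge to its endpoints' difference, ∂[p,q] = q − p. For instance
  ∂[1,5] = [5] − [1].
The resulting 10×30 matrix has rank 9, and its Smith normal form has invariant factors (1,1,1,1,1,1,1,1,1).

∂_2: C_2 → C_1 maps a triangle to the signed sum of its edges. For instance
  ∂[2,4,6] = [4,6] − [2,6] + [2,4],
  ∂[3,4,9] = [4,9] − [3,9] + [3,4].
The 30×20 boundary matrix has rank 20 and Smith normal form diag(1,1,1,1,1,1,1,1,1,1,1,1,1,1,1,1,1,1,1,2).

From H_k ≅ ker(∂_k) / im(∂_{k+1}) we obtain:

  H_0: rank C_0 − rank ∂_1 = 10 − 9 = 1, and the invariant factors of ∂_1 are all 1, so H_0 ≅ Z.

H_0 ≅ Z.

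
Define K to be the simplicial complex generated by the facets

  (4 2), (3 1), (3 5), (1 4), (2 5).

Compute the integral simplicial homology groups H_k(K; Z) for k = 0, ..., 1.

Fix the vertex order 1 < 2 < 3 < 4 < 5 and write every simplex with vertices in increasing order. Then dim K = 1 and the simplices of K are:

  0-simplices (5): [1], [2], [3], [4], [5]
  1-simplices (5): [1,3], [1,4], [2,4], [2,5], [3,5]

giving chain groups C_0 ≅ Z^5, C_1 ≅ Z^5.

∂_1: C_1 → C_0 is given by ∂[p,q] = [q] − [p]. For instance
  ∂[2,5] = [5] − [2].
The resulting 5×5 matrix has rank 4, and its Smith normal form has invariant factors (1,1,1,1).

Now H_k = ker ∂_k / im ∂_{k+1}, so:

  H_0: rank C_0 − rank ∂_1 = 5 − 4 = 1, and the invariant factors of ∂_1 are all 1, so H_0 ≅ Z.
  H_1: rank ker ∂_1 − rank ∂_2 = (5 − 4) − 0 = 1, and there is no ∂_2, so H_1 ≅ Z.

H_0 = Z,  H_1 = Z.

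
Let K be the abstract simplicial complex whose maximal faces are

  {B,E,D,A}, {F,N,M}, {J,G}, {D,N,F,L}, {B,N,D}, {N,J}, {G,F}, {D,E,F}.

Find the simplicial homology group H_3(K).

Take the total order A < B < D < E < F < G < J < L < M < N on the vertex set. Then K (dimension 3) consists of the simplices:

  0-simplices (10): A, B, D, E, F, G, J, L, M, N
  1-simplices (19): AB, AD, AE, BD, BE, BN, DE, DF, DL, DN, EF, FG, FL, FM, FN, GJ, JN, LN, MN
  2-simplices (11): ABD, ABE, ADE, BDE, BDN, DEF, DFL, DFN, DLN, FLN, FMN
  3-simplices (2): ABDE, DFLN

giving chain groups C_0 ≅ Z^10, C_1 ≅ Z^19, C_2 ≅ Z^11, C_3 ≅ Z^2.

The boundary map ∂_1: C_1 → C_0 sends each edge [p,q] (with p < q) to q − p.
This gives a 10×19 integer matrix of rank 9; reducing to Smith normal form yields diagonal entries (1,1,1,1,1,1,1,1,1).

The boundary map ∂_2: C_2 → C_1 maps a triangle to the signed sum of its edges. For instance
  ∂FMN = MN − FN + FM,
  ∂DEF = EF − DF + DE.
The 19×11 boundary matrix has rank 9 and Smith normal form diag(1,1,1,1,1,1,1,1,1).

∂_3: C_3 → C_2 sends each 3-simplex σ to the alternating sum Σ_i (−1)^i (σ with its i-th vertex removed). For instance
  ∂DFLN = FLN − DLN + DFN − DFL,
  ∂ABDE = BDE − ADE + ABE − ABD.
As a 11×2 matrix over Z this has rank 2, with invariant factors (1,1).

Now H_k = ker ∂_k / im ∂_{k+1}, so:

  H_3: rank ker ∂_3 − rank ∂_4 = (2 − 2) − 0 = 0, and there is no ∂_4, so H_3 ≅ 0.

H_3 = 0.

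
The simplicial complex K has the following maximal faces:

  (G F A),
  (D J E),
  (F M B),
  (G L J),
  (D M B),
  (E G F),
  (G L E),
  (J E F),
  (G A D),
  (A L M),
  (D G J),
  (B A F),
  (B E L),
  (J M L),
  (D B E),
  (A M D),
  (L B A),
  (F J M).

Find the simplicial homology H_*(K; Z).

K has 9 vertices, 27 edges, 18 triangles.
rank ∂_0 = 0, rank ∂_1 = 8 ⇒ b_0 = 9 − 0 − 8 = 1; all invariant factors of ∂_1 are 1 so no torsion. So H_0 = Z.
rank ∂_1 = 8, rank ∂_2 = 18 ⇒ b_1 = 27 − 8 − 18 = 1; ∂_2 has invariant factor(s) [2] giving torsion. So H_1 = Z × Z/2.
rank ∂_2 = 18, rank ∂_3 = 0 ⇒ b_2 = 18 − 18 − 0 = 0. So H_2 = 0.

H_0 = Z,  H_1 = Z × Z/2,  H_2 = 0.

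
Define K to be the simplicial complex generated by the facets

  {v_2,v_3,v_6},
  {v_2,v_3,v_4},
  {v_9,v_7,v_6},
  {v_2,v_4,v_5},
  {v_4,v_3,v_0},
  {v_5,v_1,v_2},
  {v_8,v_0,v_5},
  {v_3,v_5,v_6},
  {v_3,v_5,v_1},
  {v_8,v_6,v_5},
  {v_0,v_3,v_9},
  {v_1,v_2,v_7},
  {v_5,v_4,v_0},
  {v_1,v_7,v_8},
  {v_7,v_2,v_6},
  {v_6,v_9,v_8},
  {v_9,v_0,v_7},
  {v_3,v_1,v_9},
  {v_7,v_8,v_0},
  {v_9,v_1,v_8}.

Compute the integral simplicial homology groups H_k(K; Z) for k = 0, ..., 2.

H_0 ≅ Z,  H_1 ≅ Z × Z/2,  H_2 = 0.

We work with the vertex ordering v_0 < v_1 < v_2 < v_3 < v_4 < v_5 < v_6 < v_7 < v_8 < v_9. The simplices of K, each written with vertices in increasing order, are:

  0-simplices (10): [v_0], [v_1], [v_2], [v_3], [v_4], [v_5], [v_6], [v_7], [v_8], [v_9]
  1-simplices (30): (30 of them)
  2-simplices (20): (20 of them)

giving chain groups C_0 ≅ Z^10, C_1 ≅ Z^30, C_2 ≅ Z^20.

The boundary map ∂_1: C_1 → C_0 is given by ∂[p,q] = [q] − [p].
This gives a 10×30 integer matrix of rank 9; reducing to Smith normal form yields diagonal entries (1,1,1,1,1,1,1,1,1).

Boundary ∂_2: C_2 → C_1 acts by ∂[p,q,r] = [q,r] − [p,r] + [p,q]. For instance
  ∂[v_0,v_3,v_9] = [v_3,v_9] − [v_0,v_9] + [v_0,v_3],
  ∂[v_1,v_2,v_7] = [v_2,v_7] − [v_1,v_7] + [v_1,v_2].
This gives a 30×20 integer matrix of rank 20; reducing to Smith normal form yields diagonal entries (1,1,1,1,1,1,1,1,1,1,1,1,1,1,1,1,1,1,1,2).

Now H_k = ker ∂_k / im ∂_{k+1}, so:

  H_0: rank C_0 − rank ∂_1 = 10 − 9 = 1, and the invariant factors of ∂_1 are all 1, so H_0 = Z.
  H_1: rank ker ∂_1 − rank ∂_2 = (30 − 9) − 20 = 1, and ∂_2 has invariant factor 2 > 1, so H_1 = Z × Z/2.
  H_2: rank ker ∂_2 − rank ∂_3 = (20 − 20) − 0 = 0, and there is no ∂_3, so H_2 = 0.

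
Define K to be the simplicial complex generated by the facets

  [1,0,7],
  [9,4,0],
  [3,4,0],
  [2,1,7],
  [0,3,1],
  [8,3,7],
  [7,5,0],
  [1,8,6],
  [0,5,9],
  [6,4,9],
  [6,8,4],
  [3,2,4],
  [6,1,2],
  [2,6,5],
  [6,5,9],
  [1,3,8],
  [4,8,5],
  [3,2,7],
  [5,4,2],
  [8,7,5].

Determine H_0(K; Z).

H_0 ≅ Z.

Fix the vertex order 0 < 1 < 2 < 3 < 4 < 5 < 6 < 7 < 8 < 9 and write every simplex with vertices in increasing order. Then dim K = 2 and the simplices of K are:

  0-simplices (10): [0], [1], [2], [3], [4], [5], [6], [7], [8], [9]
  1-simplices (30): (30 of them)
  2-simplices (20): (20 of them)

so the chain groups are C_0 ≅ Z^10, C_1 ≅ Z^30, C_2 ≅ Z^20.

∂_1: C_1 → C_0 is given by ∂[p,q] = [q] − [p]. For instance
  ∂[2,5] = [5] − [2].
The 10×30 boundary matrix has rank 9 and Smith normal form diag(1,1,1,1,1,1,1,1,1).

The boundary map ∂_2: C_2 → C_1 sends each 2-simplex [p,q,r] to [q,r] − [p,r] + [p,q]. For instance
  ∂[0,5,7] = [5,7] − [0,7] + [0,5],
  ∂[5,7,8] = [7,8] − [5,8] + [5,7].
This gives a 30×20 integer matrix of rank 20; reducing to Smith normal form yields diagonal entries (1,1,1,1,1,1,1,1,1,1,1,1,1,1,1,1,1,1,1,2).

Reading off H_k = ker ∂_k / im ∂_{k+1}:

  H_0: rank C_0 − rank ∂_1 = 10 − 9 = 1, and the invariant factors of ∂_1 are all 1, so H_0 ≅ Z.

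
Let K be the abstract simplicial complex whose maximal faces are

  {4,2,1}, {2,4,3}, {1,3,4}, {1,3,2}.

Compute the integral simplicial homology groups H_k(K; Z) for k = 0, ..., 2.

Order the vertices as 1 < 2 < 3 < 4. Listing each simplex with vertices in this order, K has dimension 2 with simplices:

  0-simplices (4): [1], [2], [3], [4]
  1-simplices (6): [1,2], [1,3], [1,4], [2,3], [2,4], [3,4]
  2-simplices (4): [1,2,3], [1,2,4], [1,3,4], [2,3,4]

giving chain groups C_0 ≅ Z^4, C_1 ≅ Z^6, C_2 ≅ Z^4.

Boundary ∂_1: C_1 → C_0 maps an edge to its endpoints' difference, ∂[p,q] = q − p.
The 4×6 boundary matrix has rank 3 and Smith normal form diag(1,1,1).

Boundary ∂_2: C_2 → C_1 acts by ∂[p,q,r] = [q,r] − [p,r] + [p,q]. For instance
  ∂[1,2,4] = [2,4] − [1,4] + [1,2],
  ∂[1,3,4] = [3,4] − [1,4] + [1,3].
The 6×4 boundary matrix has rank 3 and Smith normal form diag(1,1,1).

From H_k ≅ ker(∂_k) / im(∂_{k+1}) we obtain:

  H_0: rank C_0 − rank ∂_1 = 4 − 3 = 1, and the invariant factors of ∂_1 are all 1, so H_0 = Z.
  H_1: rank ker ∂_1 − rank ∂_2 = (6 − 3) − 3 = 0, and the invariant factors of ∂_2 are all 1, so H_1 = 0.
  H_2: rank ker ∂_2 − rank ∂_3 = (4 − 3) − 0 = 1, and there is no ∂_3, so H_2 = Z.

H_0 = Z,  H_1 = 0,  H_2 = Z.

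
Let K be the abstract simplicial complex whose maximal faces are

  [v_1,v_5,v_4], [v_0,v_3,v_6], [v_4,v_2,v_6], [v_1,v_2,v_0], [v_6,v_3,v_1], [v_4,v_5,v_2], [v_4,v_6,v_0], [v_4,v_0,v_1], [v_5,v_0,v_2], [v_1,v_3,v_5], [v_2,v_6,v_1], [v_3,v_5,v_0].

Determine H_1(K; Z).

H_1 = Z/2.

We work with the vertex ordering v_0 < v_1 < v_2 < v_3 < v_4 < v_5 < v_6. The simplices of K, each written with vertices in increasing order, are:

  0-simplices (7): [v_0], [v_1], [v_2], [v_3], [v_4], [v_5], [v_6]
  1-simplices (18): (18 of them)
  2-simplices (12): (12 of them)

so the chain groups are C_0 ≅ Z^7, C_1 ≅ Z^18, C_2 ≅ Z^12.

Boundary ∂_1: C_1 → C_0 maps an edge to its endpoints' difference, ∂[p,q] = q − p.
This gives a 7×18 integer matrix of rank 6; reducing to Smith normal form yields diagonal entries (1,1,1,1,1,1).

The boundary map ∂_2: C_2 → C_1 maps a triangle to the signed sum of its edges. For instance
  ∂[v_1,v_3,v_5] = [v_3,v_5] − [v_1,v_5] + [v_1,v_3],
  ∂[v_1,v_2,v_6] = [v_2,v_6] − [v_1,v_6] + [v_1,v_2].
The 18×12 boundary matrix has rank 12 and Smith normal form diag(1,1,1,1,1,1,1,1,1,1,1,2).

From H_k ≅ ker(∂_k) / im(∂_{k+1}) we obtain:

  H_1: rank ker ∂_1 − rank ∂_2 = (18 − 6) − 12 = 0, and ∂_2 has invariant factor 2 > 1, so H_1 ≅ Z/2.

(K is a triangulation of the real projective plane RP^2.)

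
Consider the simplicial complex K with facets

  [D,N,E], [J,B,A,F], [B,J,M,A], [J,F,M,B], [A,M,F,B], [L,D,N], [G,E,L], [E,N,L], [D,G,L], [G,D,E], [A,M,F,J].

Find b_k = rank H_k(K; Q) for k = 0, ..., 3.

b_0 = 2, b_1 = 0, b_2 = 1, b_3 = 1.

Order the vertices as A < B < D < E < F < G < J < L < M < N. Listing each simplex with vertices in this order, K has dimension 3 with simplices:

  0-simplices (10): A, B, D, E, F, G, J, L, M, N
  1-simplices (19): AB, AF, AJ, AM, BF, BJ, BM, DE, DG, DL, DN, EG, EL, EN, FJ, FM, GL, JM, LN
  2-simplices (16): ABF, ABJ, ABM, AFJ, AFM, AJM, BFJ, BFM, BJM, DEG, DEN, DGL, DLN, EGL, ELN, FJM
  3-simplices (5): ABFJ, ABFM, ABJM, AFJM, BFJM

giving chain groups C_0 ≅ Z^10, C_1 ≅ Z^19, C_2 ≅ Z^16, C_3 ≅ Z^5.

∂_1: C_1 → C_0 sends each edge [p,q] (with p < q) to q − p. For instance
  ∂BM = M − B.
The 10×19 boundary matrix has rank 8 and Smith normal form diag(1,1,1,1,1,1,1,1).

The boundary map ∂_2: C_2 → C_1 sends each 2-simplex [p,q,r] to [q,r] − [p,r] + [p,q]. For instance
  ∂ABM = BM − AM + AB,
  ∂ABF = BF − AF + AB.
As a 19×16 matrix over Z this has rank 11, with invariant factors (1,1,1,1,1,1,1,1,1,1,1).

The boundary map ∂_3: C_3 → C_2 sends each 3-simplex σ to the alternating sum Σ_i (−1)^i (σ with its i-th vertex removed). For instance
  ∂AFJM = FJM − AJM + AFM − AFJ,
  ∂ABJM = BJM − AJM + ABM − ABJ.
The 16×5 boundary matrix has rank 4 and Smith normal form diag(1,1,1,1).

From H_k ≅ ker(∂_k) / im(∂_{k+1}) we obtain:

  H_0: rank C_0 − rank ∂_1 = 10 − 8 = 2, and the invariant factors of ∂_1 are all 1, so H_0 = Z^2.
  H_1: rank ker ∂_1 − rank ∂_2 = (19 − 8) − 11 = 0, and the invariant factors of ∂_2 are all 1, so H_1 = 0.
  H_2: rank ker ∂_2 − rank ∂_3 = (16 − 11) − 4 = 1, and the invariant factors of ∂_3 are all 1, so H_2 = Z.
  H_3: rank ker ∂_3 − rank ∂_4 = (5 − 4) − 0 = 1, and there is no ∂_4, so H_3 = Z.

Hence the Betti numbers are b_0 = 2, b_1 = 0, b_2 = 1, b_3 = 1.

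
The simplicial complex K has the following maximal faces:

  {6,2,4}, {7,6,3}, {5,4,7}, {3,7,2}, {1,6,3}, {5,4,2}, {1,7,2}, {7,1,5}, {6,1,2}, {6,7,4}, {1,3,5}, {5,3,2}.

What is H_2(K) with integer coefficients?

We work with the vertex ordering 1 < 2 < 3 < 4 < 5 < 6 < 7. The simplices of K, each written with vertices in increasing order, are:

  0-simplices (7): [1], [2], [3], [4], [5], [6], [7]
  1-simplices (18): [1,2], [1,3], [1,5], [1,6], [1,7], [2,3], [2,4], [2,5], [2,6], [2,7], [3,5], [3,6], [3,7], [4,5], [4,6], [4,7], [5,7], [6,7]
  2-simplices (12): [1,2,6], [1,2,7], [1,3,5], [1,3,6], [1,5,7], [2,3,5], [2,3,7], [2,4,5], [2,4,6], [3,6,7], [4,5,7], [4,6,7]

giving chain groups C_0 ≅ Z^7, C_1 ≅ Z^18, C_2 ≅ Z^12.

Boundary ∂_1: C_1 → C_0 sends each edge [p,q] (with p < q) to q − p.
The 7×18 boundary matrix has rank 6 and Smith normal form diag(1,1,1,1,1,1).

∂_2: C_2 → C_1 acts by ∂[p,q,r] = [q,r] − [p,r] + [p,q]. For instance
  ∂[2,3,7] = [3,7] − [2,7] + [2,3],
  ∂[1,2,6] = [2,6] − [1,6] + [1,2].
The resulting 18×12 matrix has rank 12, and its Smith normal form has invariant factors (1,1,1,1,1,1,1,1,1,1,1,2).

Computing H_k = (kernel of ∂_k) / (image of ∂_{k+1}):

  H_2: rank ker ∂_2 − rank ∂_3 = (12 − 12) − 0 = 0, and there is no ∂_3, so H_2 = 0.

H_2 = 0.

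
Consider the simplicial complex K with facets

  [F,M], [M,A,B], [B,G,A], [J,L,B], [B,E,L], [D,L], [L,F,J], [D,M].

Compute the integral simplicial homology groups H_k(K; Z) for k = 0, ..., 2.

Order the vertices as A < B < D < E < F < G < J < L < M. Listing each simplex with vertices in this order, K has dimension 2 with simplices:

  0-simplices (9): A, B, D, E, F, G, J, L, M
  1-simplices (15): AB, AG, AM, BE, BG, BJ, BL, BM, DL, DM, EL, FJ, FL, FM, JL
  2-simplices (5): ABG, ABM, BEL, BJL, FJL

giving chain groups C_0 ≅ Z^9, C_1 ≅ Z^15, C_2 ≅ Z^5.

∂_1: C_1 → C_0 is given by ∂[p,q] = [q] − [p].
This gives a 9×15 integer matrix of rank 8; reducing to Smith normal form yields diagonal entries (1,1,1,1,1,1,1,1).

∂_2: C_2 → C_1 maps a triangle to the signed sum of its edges. For instance
  ∂BEL = EL − BL + BE,
  ∂ABG = BG − AG + AB.
This gives a 15×5 integer matrix of rank 5; reducing to Smith normal form yields diagonal entries (1,1,1,1,1).

Now H_k = ker ∂_k / im ∂_{k+1}, so:

  H_0: rank C_0 − rank ∂_1 = 9 − 8 = 1, and the invariant factors of ∂_1 are all 1, so H_0 = Z.
  H_1: rank ker ∂_1 − rank ∂_2 = (15 − 8) − 5 = 2, and the invariant factors of ∂_2 are all 1, so H_1 = Z^2.
  H_2: rank ker ∂_2 − rank ∂_3 = (5 − 5) − 0 = 0, and there is no ∂_3, so H_2 = 0.

As a check, the Euler characteristic is 9 − 15 + 5 = -1, which agrees with 1 − 2 + 0 = -1.

H_0 = Z,  H_1 = Z^2,  H_2 = 0.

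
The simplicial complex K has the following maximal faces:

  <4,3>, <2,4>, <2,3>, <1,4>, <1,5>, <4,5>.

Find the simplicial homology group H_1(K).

K has 5 vertices, 6 edges.
rank ∂_1 = 4, rank ∂_2 = 0 ⇒ b_1 = 6 − 4 − 0 = 2. So H_1 = Z^2.

H_1 = Z^2.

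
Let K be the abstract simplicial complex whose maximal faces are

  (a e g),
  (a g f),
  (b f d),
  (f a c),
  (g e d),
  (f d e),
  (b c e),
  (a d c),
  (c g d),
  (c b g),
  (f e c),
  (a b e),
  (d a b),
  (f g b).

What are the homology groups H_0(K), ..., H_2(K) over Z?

K has 7 vertices, 21 edges, 14 triangles.
rank ∂_0 = 0, rank ∂_1 = 6 ⇒ b_0 = 7 − 0 − 6 = 1; all invariant factors of ∂_1 are 1 so no torsion. So H_0 ≅ Z.
rank ∂_1 = 6, rank ∂_2 = 13 ⇒ b_1 = 21 − 6 − 13 = 2; all invariant factors of ∂_2 are 1 so no torsion. So H_1 ≅ Z^2.
rank ∂_2 = 13, rank ∂_3 = 0 ⇒ b_2 = 14 − 13 − 0 = 1. So H_2 ≅ Z.

H_0 = Z,  H_1 = Z^2,  H_2 = Z.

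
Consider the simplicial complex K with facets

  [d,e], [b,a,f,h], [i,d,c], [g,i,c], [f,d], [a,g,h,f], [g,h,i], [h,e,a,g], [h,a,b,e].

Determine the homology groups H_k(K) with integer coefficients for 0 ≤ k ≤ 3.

Take the total order a < b < c < d < e < f < g < h < i on the vertex set. Then K (dimension 3) consists of the simplices:

  0-simplices (9): a, b, c, d, e, f, g, h, i
  1-simplices (21): ab, ae, af, ag, ah, be, bf, bh, cd, cg, ci, de, df, di, eg, eh, fg, fh, gh, gi, hi
  2-simplices (15): abe, abf, abh, aeg, aeh, afg, afh, agh, beh, bfh, cdi, cgi, egh, fgh, ghi
  3-simplices (4): abeh, abfh, aegh, afgh

so the chain groups are C_0 ≅ Z^9, C_1 ≅ Z^21, C_2 ≅ Z^15, C_3 ≅ Z^4.

Boundary ∂_1: C_1 → C_0 sends each edge [p,q] (with p < q) to q − p.
This gives a 9×21 integer matrix of rank 8; reducing to Smith normal form yields diagonal entries (1,1,1,1,1,1,1,1).

Boundary ∂_2: C_2 → C_1 acts by ∂[p,q,r] = [q,r] − [p,r] + [p,q]. For instance
  ∂abf = bf − af + ab,
  ∂ghi = hi − gi + gh.
The 21×15 boundary matrix has rank 11 and Smith normal form diag(1,1,1,1,1,1,1,1,1,1,1).

∂_3: C_3 → C_2 sends each 3-simplex σ to the alternating sum Σ_i (−1)^i (σ with its i-th vertex removed). For instance
  ∂abeh = beh − aeh + abh − abe,
  ∂abfh = bfh − afh + abh − abf.
The 15×4 boundary matrix has rank 4 and Smith normal form diag(1,1,1,1).

Computing H_k = (kernel of ∂_k) / (image of ∂_{k+1}):

  H_0: rank C_0 − rank ∂_1 = 9 − 8 = 1, and the invariant factors of ∂_1 are all 1, so H_0 = Z.
  H_1: rank ker ∂_1 − rank ∂_2 = (21 − 8) − 11 = 2, and the invariant factors of ∂_2 are all 1, so H_1 = Z^2.
  H_2: rank ker ∂_2 − rank ∂_3 = (15 − 11) − 4 = 0, and the invariant factors of ∂_3 are all 1, so H_2 = 0.
  H_3: rank ker ∂_3 − rank ∂_4 = (4 − 4) − 0 = 0, and there is no ∂_4, so H_3 = 0.

H_0 ≅ Z,  H_1 ≅ Z^2,  H_2 = 0,  H_3 = 0.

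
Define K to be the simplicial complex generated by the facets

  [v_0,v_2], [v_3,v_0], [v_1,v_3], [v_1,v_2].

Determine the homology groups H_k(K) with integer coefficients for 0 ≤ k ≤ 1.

Order the vertices as v_0 < v_1 < v_2 < v_3. Listing each simplex with vertices in this order, K has dimension 1 with simplices:

  0-simplices (4): [v_0], [v_1], [v_2], [v_3]
  1-simplices (4): [v_0,v_2], [v_0,v_3], [v_1,v_2], [v_1,v_3]

Hence C_0 ≅ Z^4, C_1 ≅ Z^4.

∂_1: C_1 → C_0 maps an edge to its endpoints' difference, ∂[p,q] = q − p. For instance
  ∂[v_1,v_2] = [v_2] − [v_1].
The resulting 4×4 matrix has rank 3, and its Smith normal form has invariant factors (1,1,1).

From H_k ≅ ker(∂_k) / im(∂_{k+1}) we obtain:

  H_0: rank C_0 − rank ∂_1 = 4 − 3 = 1, and the invariant factors of ∂_1 are all 1, so H_0 ≅ Z.
  H_1: rank ker ∂_1 − rank ∂_2 = (4 − 3) − 0 = 1, and there is no ∂_2, so H_1 ≅ Z.

(K is a triangulation of the circle S^1.)

H_0 = Z,  H_1 = Z.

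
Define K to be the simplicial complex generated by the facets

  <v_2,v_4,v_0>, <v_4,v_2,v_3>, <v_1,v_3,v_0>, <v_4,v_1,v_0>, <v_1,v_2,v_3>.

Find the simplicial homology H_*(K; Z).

We work with the vertex ordering v_0 < v_1 < v_2 < v_3 < v_4. The simplices of K, each written with vertices in increasing order, are:

  0-simplices (5): [v_0], [v_1], [v_2], [v_3], [v_4]
  1-simplices (10): [v_0,v_1], [v_0,v_2], [v_0,v_3], [v_0,v_4], [v_1,v_2], [v_1,v_3], [v_1,v_4], [v_2,v_3], [v_2,v_4], [v_3,v_4]
  2-simplices (5): [v_0,v_1,v_3], [v_0,v_1,v_4], [v_0,v_2,v_4], [v_1,v_2,v_3], [v_2,v_3,v_4]

so the chain groups are C_0 ≅ Z^5, C_1 ≅ Z^10, C_2 ≅ Z^5.

∂_1: C_1 → C_0 is given by ∂[p,q] = [q] − [p].
The 5×10 boundary matrix has rank 4 and Smith normal form diag(1,1,1,1).

∂_2: C_2 → C_1 sends each 2-simplex [p,q,r] to [q,r] − [p,r] + [p,q]. For instance
  ∂[v_0,v_2,v_4] = [v_2,v_4] − [v_0,v_4] + [v_0,v_2],
  ∂[v_1,v_2,v_3] = [v_2,v_3] − [v_1,v_3] + [v_1,v_2].
As a 10×5 matrix over Z this has rank 5, with invariant factors (1,1,1,1,1).

Reading off H_k = ker ∂_k / im ∂_{k+1}:

  H_0: rank C_0 − rank ∂_1 = 5 − 4 = 1, and the invariant factors of ∂_1 are all 1, so H_0 = Z.
  H_1: rank ker ∂_1 − rank ∂_2 = (10 − 4) − 5 = 1, and the invariant factors of ∂_2 are all 1, so H_1 = Z.
  H_2: rank ker ∂_2 − rank ∂_3 = (5 − 5) − 0 = 0, and there is no ∂_3, so H_2 = 0.

H_0 ≅ Z,  H_1 ≅ Z,  H_2 = 0.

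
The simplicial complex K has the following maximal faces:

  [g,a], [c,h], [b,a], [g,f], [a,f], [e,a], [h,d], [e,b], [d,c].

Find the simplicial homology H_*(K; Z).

Take the total order a < b < c < d < e < f < g < h on the vertex set. Then K (dimension 1) consists of the simplices:

  0-simplices (8): a, b, c, d, e, f, g, h
  1-simplices (9): ab, ae, af, ag, be, cd, ch, dh, fg

so the chain groups are C_0 ≅ Z^8, C_1 ≅ Z^9.

Boundary ∂_1: C_1 → C_0 sends each edge [p,q] (with p < q) to q − p. For instance
  ∂be = e − b.
The resulting 8×9 matrix has rank 6, and its Smith normal form has invariant factors (1,1,1,1,1,1).

Computing H_k = (kernel of ∂_k) / (image of ∂_{k+1}):

  H_0: rank C_0 − rank ∂_1 = 8 − 6 = 2, and the invariant factors of ∂_1 are all 1, so H_0 = Z^2.
  H_1: rank ker ∂_1 − rank ∂_2 = (9 − 6) − 0 = 3, and there is no ∂_2, so H_1 = Z^3.

(K is a triangulation of the disjoint union of a wedge of 2 circles and the circle S^1.)

H_0 ≅ Z^2,  H_1 ≅ Z^3.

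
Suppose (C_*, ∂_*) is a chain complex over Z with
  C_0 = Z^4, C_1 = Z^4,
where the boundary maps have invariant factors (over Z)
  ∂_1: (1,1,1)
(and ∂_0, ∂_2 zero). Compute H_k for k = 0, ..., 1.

H_0: b_0 = 4 − 0 − 3 = 1; torsion from ∂_1 factors > 1: none. So H_0 = Z.
H_1: b_1 = 4 − 3 − 0 = 1; torsion from ∂_2 factors > 1: none. So H_1 = Z.

H_0 = Z,  H_1 = Z.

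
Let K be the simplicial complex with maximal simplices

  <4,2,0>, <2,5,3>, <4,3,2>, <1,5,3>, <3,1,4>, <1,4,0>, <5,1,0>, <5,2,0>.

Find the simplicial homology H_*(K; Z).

H_0 ≅ Z,  H_1 = 0,  H_2 ≅ Z.

K has 6 vertices, 12 edges, 8 triangles.
rank ∂_0 = 0, rank ∂_1 = 5 ⇒ b_0 = 6 − 0 − 5 = 1; all invariant factors of ∂_1 are 1 so no torsion. So H_0 = Z.
rank ∂_1 = 5, rank ∂_2 = 7 ⇒ b_1 = 12 − 5 − 7 = 0; all invariant factors of ∂_2 are 1 so no torsion. So H_1 = 0.
rank ∂_2 = 7, rank ∂_3 = 0 ⇒ b_2 = 8 − 7 − 0 = 1. So H_2 = Z.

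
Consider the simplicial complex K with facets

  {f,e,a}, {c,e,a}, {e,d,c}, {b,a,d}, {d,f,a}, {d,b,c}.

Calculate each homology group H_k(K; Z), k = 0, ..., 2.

H_0 = Z,  H_1 = Z,  H_2 = 0.

Take the total order a < b < c < d < e < f on the vertex set. Then K (dimension 2) consists of the simplices:

  0-simplices (6): a, b, c, d, e, f
  1-simplices (12): ab, ac, ad, ae, af, bc, bd, cd, ce, de, df, ef
  2-simplices (6): abd, ace, adf, aef, bcd, cde

so the chain groups are C_0 ≅ Z^6, C_1 ≅ Z^12, C_2 ≅ Z^6.

Boundary ∂_1: C_1 → C_0 is given by ∂[p,q] = [q] − [p].
The resulting 6×12 matrix has rank 5, and its Smith normal form has invariant factors (1,1,1,1,1).

∂_2: C_2 → C_1 acts by ∂[p,q,r] = [q,r] − [p,r] + [p,q]. For instance
  ∂cde = de − ce + cd,
  ∂aef = ef − af + ae.
The resulting 12×6 matrix has rank 6, and its Smith normal form has invariant factors (1,1,1,1,1,1).

Reading off H_k = ker ∂_k / im ∂_{k+1}:

  H_0: rank C_0 − rank ∂_1 = 6 − 5 = 1, and the invariant factors of ∂_1 are all 1, so H_0 = Z.
  H_1: rank ker ∂_1 − rank ∂_2 = (12 − 5) − 6 = 1, and the invariant factors of ∂_2 are all 1, so H_1 = Z.
  H_2: rank ker ∂_2 − rank ∂_3 = (6 − 6) − 0 = 0, and there is no ∂_3, so H_2 = 0.

(K is a triangulation of the cylinder S^1 x I.)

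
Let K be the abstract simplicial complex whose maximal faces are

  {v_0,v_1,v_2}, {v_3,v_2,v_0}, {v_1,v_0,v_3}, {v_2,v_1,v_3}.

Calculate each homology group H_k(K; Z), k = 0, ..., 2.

H_0 ≅ Z,  H_1 = 0,  H_2 ≅ Z.

Fix the vertex order v_0 < v_1 < v_2 < v_3 and write every simplex with vertices in increasing order. Then dim K = 2 and the simplices of K are:

  0-simplices (4): [v_0], [v_1], [v_2], [v_3]
  1-simplices (6): [v_0,v_1], [v_0,v_2], [v_0,v_3], [v_1,v_2], [v_1,v_3], [v_2,v_3]
  2-simplices (4): [v_0,v_1,v_2], [v_0,v_1,v_3], [v_0,v_2,v_3], [v_1,v_2,v_3]

so the chain groups are C_0 ≅ Z^4, C_1 ≅ Z^6, C_2 ≅ Z^4.

∂_1: C_1 → C_0 maps an edge to its endpoints' difference, ∂[p,q] = q − p. For instance
  ∂[v_0,v_1] = [v_1] − [v_0].
The resulting 4×6 matrix has rank 3, and its Smith normal form has invariant factors (1,1,1).

Boundary ∂_2: C_2 → C_1 sends each 2-simplex [p,q,r] to [q,r] − [p,r] + [p,q]. For instance
  ∂[v_1,v_2,v_3] = [v_2,v_3] − [v_1,v_3] + [v_1,v_2],
  ∂[v_0,v_2,v_3] = [v_2,v_3] − [v_0,v_3] + [v_0,v_2].
As a 6×4 matrix over Z this has rank 3, with invariant factors (1,1,1).

From H_k ≅ ker(∂_k) / im(∂_{k+1}) we obtain:

  H_0: rank C_0 − rank ∂_1 = 4 − 3 = 1, and the invariant factors of ∂_1 are all 1, so H_0 = Z.
  H_1: rank ker ∂_1 − rank ∂_2 = (6 − 3) − 3 = 0, and the invariant factors of ∂_2 are all 1, so H_1 = 0.
  H_2: rank ker ∂_2 − rank ∂_3 = (4 − 3) − 0 = 1, and there is no ∂_3, so H_2 = Z.

(K is a triangulation of the 2-sphere S^2.)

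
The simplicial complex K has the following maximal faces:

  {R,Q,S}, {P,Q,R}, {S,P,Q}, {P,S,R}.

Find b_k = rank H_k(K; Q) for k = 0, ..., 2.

b_0 = 1, b_1 = 0, b_2 = 1.

Take the total order P < Q < R < S on the vertex set. Then K (dimension 2) consists of the simplices:

  0-simplices (4): P, Q, R, S
  1-simplices (6): PQ, PR, PS, QR, QS, RS
  2-simplices (4): PQR, PQS, PRS, QRS

Hence C_0 ≅ Z^4, C_1 ≅ Z^6, C_2 ≅ Z^4.

The boundary map ∂_1: C_1 → C_0 sends each edge [p,q] (with p < q) to q − p.
The 4×6 boundary matrix has rank 3 and Smith normal form diag(1,1,1).

Boundary ∂_2: C_2 → C_1 maps a triangle to the signed sum of its edges. For instance
  ∂PQS = QS − PS + PQ,
  ∂PQR = QR − PR + PQ.
This gives a 6×4 integer matrix of rank 3; reducing to Smith normal form yields diagonal entries (1,1,1).

Now H_k = ker ∂_k / im ∂_{k+1}, so:

  H_0: rank C_0 − rank ∂_1 = 4 − 3 = 1, and the invariant factors of ∂_1 are all 1, so H_0 = Z.
  H_1: rank ker ∂_1 − rank ∂_2 = (6 − 3) − 3 = 0, and the invariant factors of ∂_2 are all 1, so H_1 = 0.
  H_2: rank ker ∂_2 − rank ∂_3 = (4 − 3) − 0 = 1, and there is no ∂_3, so H_2 = Z.

Hence the Betti numbers are b_0 = 1, b_1 = 0, b_2 = 1.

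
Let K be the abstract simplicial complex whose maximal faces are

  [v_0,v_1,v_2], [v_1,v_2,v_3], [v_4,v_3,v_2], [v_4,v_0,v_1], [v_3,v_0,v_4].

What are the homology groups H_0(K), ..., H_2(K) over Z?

H_0 = Z,  H_1 = Z,  H_2 = 0.

Fix the vertex order v_0 < v_1 < v_2 < v_3 < v_4 and write every simplex with vertices in increasing order. Then dim K = 2 and the simplices of K are:

  0-simplices (5): [v_0], [v_1], [v_2], [v_3], [v_4]
  1-simplices (10): [v_0,v_1], [v_0,v_2], [v_0,v_3], [v_0,v_4], [v_1,v_2], [v_1,v_3], [v_1,v_4], [v_2,v_3], [v_2,v_4], [v_3,v_4]
  2-simplices (5): [v_0,v_1,v_2], [v_0,v_1,v_4], [v_0,v_3,v_4], [v_1,v_2,v_3], [v_2,v_3,v_4]

giving chain groups C_0 ≅ Z^5, C_1 ≅ Z^10, C_2 ≅ Z^5.

Boundary ∂_1: C_1 → C_0 is given by ∂[p,q] = [q] − [p]. For instance
  ∂[v_1,v_2] = [v_2] − [v_1].
The resulting 5×10 matrix has rank 4, and its Smith normal form has invariant factors (1,1,1,1).

Boundary ∂_2: C_2 → C_1 maps a triangle to the signed sum of its edges. For instance
  ∂[v_2,v_3,v_4] = [v_3,v_4] − [v_2,v_4] + [v_2,v_3],
  ∂[v_0,v_1,v_4] = [v_1,v_4] − [v_0,v_4] + [v_0,v_1].
This gives a 10×5 integer matrix of rank 5; reducing to Smith normal form yields diagonal entries (1,1,1,1,1).

From H_k ≅ ker(∂_k) / im(∂_{k+1}) we obtain:

  H_0: rank C_0 − rank ∂_1 = 5 − 4 = 1, and the invariant factors of ∂_1 are all 1, so H_0 = Z.
  H_1: rank ker ∂_1 − rank ∂_2 = (10 − 4) − 5 = 1, and the invariant factors of ∂_2 are all 1, so H_1 = Z.
  H_2: rank ker ∂_2 − rank ∂_3 = (5 − 5) − 0 = 0, and there is no ∂_3, so H_2 = 0.

As a check, the Euler characteristic is 5 − 10 + 5 = 0, which agrees with 1 − 1 + 0 = 0.
(K is a triangulation of the Möbius band.)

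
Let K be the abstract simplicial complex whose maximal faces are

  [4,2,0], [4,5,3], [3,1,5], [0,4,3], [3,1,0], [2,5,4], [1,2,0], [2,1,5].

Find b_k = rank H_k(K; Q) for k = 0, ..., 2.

b_0 = 1, b_1 = 0, b_2 = 1.

Fix the vertex order 0 < 1 < 2 < 3 < 4 < 5 and write every simplex with vertices in increasing order. Then dim K = 2 and the simplices of K are:

  0-simplices (6): [0], [1], [2], [3], [4], [5]
  1-simplices (12): [0,1], [0,2], [0,3], [0,4], [1,2], [1,3], [1,5], [2,4], [2,5], [3,4], [3,5], [4,5]
  2-simplices (8): [0,1,2], [0,1,3], [0,2,4], [0,3,4], [1,2,5], [1,3,5], [2,4,5], [3,4,5]

giving chain groups C_0 ≅ Z^6, C_1 ≅ Z^12, C_2 ≅ Z^8.

The boundary map ∂_1: C_1 → C_0 is given by ∂[p,q] = [q] − [p].
The 6×12 boundary matrix has rank 5 and Smith normal form diag(1,1,1,1,1).

Boundary ∂_2: C_2 → C_1 maps a triangle to the signed sum of its edges. For instance
  ∂[2,4,5] = [4,5] − [2,5] + [2,4],
  ∂[0,1,3] = [1,3] − [0,3] + [0,1].
As a 12×8 matrix over Z this has rank 7, with invariant factors (1,1,1,1,1,1,1).

From H_k ≅ ker(∂_k) / im(∂_{k+1}) we obtain:

  H_0: rank C_0 − rank ∂_1 = 6 − 5 = 1, and the invariant factors of ∂_1 are all 1, so H_0 ≅ Z.
  H_1: rank ker ∂_1 − rank ∂_2 = (12 − 5) − 7 = 0, and the invariant factors of ∂_2 are all 1, so H_1 ≅ 0.
  H_2: rank ker ∂_2 − rank ∂_3 = (8 − 7) − 0 = 1, and there is no ∂_3, so H_2 ≅ Z.

As a check, the Euler characteristic is 6 − 12 + 8 = 2, which agrees with 1 − 0 + 1 = 2.

Hence the Betti numbers are b_0 = 1, b_1 = 0, b_2 = 1.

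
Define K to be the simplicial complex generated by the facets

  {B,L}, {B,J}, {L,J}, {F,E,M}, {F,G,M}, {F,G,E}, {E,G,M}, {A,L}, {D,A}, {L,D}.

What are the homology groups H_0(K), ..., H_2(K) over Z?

K has 9 vertices, 12 edges, 4 triangles.
rank ∂_0 = 0, rank ∂_1 = 7 ⇒ b_0 = 9 − 0 − 7 = 2; all invariant factors of ∂_1 are 1 so no torsion. So H_0 ≅ Z^2.
rank ∂_1 = 7, rank ∂_2 = 3 ⇒ b_1 = 12 − 7 − 3 = 2; all invariant factors of ∂_2 are 1 so no torsion. So H_1 ≅ Z^2.
rank ∂_2 = 3, rank ∂_3 = 0 ⇒ b_2 = 4 − 3 − 0 = 1. So H_2 ≅ Z.

H_0 = Z^2,  H_1 = Z^2,  H_2 = Z.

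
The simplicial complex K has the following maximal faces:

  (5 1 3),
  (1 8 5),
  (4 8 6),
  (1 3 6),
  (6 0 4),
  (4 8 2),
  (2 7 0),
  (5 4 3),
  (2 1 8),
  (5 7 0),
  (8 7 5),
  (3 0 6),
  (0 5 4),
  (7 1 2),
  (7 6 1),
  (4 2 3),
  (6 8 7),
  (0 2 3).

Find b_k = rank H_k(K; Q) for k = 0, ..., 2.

b_0 = 1, b_1 = 1, b_2 = 0.

Fix the vertex order 0 < 1 < 2 < 3 < 4 < 5 < 6 < 7 < 8 and write every simplex with vertices in increasing order. Then dim K = 2 and the simplices of K are:

  0-simplices (9): [0], [1], [2], [3], [4], [5], [6], [7], [8]
  1-simplices (27): (27 of them)
  2-simplices (18): [0,2,3], [0,2,7], [0,3,6], [0,4,5], [0,4,6], [0,5,7], [1,2,7], [1,2,8], [1,3,5], [1,3,6], [1,5,8], [1,6,7], [2,3,4], [2,4,8], [3,4,5], [4,6,8], [5,7,8], [6,7,8]

so the chain groups are C_0 ≅ Z^9, C_1 ≅ Z^27, C_2 ≅ Z^18.

The boundary map ∂_1: C_1 → C_0 maps an edge to its endpoints' difference, ∂[p,q] = q − p.
As a 9×27 matrix over Z this has rank 8, with invariant factors (1,1,1,1,1,1,1,1).

The boundary map ∂_2: C_2 → C_1 acts by ∂[p,q,r] = [q,r] − [p,r] + [p,q]. For instance
  ∂[1,6,7] = [6,7] − [1,7] + [1,6],
  ∂[1,3,6] = [3,6] − [1,6] + [1,3].
The 27×18 boundary matrix has rank 18 and Smith normal form diag(1,1,1,1,1,1,1,1,1,1,1,1,1,1,1,1,1,2).

Computing H_k = (kernel of ∂_k) / (image of ∂_{k+1}):

  H_0: rank C_0 − rank ∂_1 = 9 − 8 = 1, and the invariant factors of ∂_1 are all 1, so H_0 ≅ Z.
  H_1: rank ker ∂_1 − rank ∂_2 = (27 − 8) − 18 = 1, and ∂_2 has invariant factor 2 > 1, so H_1 ≅ Z × Z/2.
  H_2: rank ker ∂_2 − rank ∂_3 = (18 − 18) − 0 = 0, and there is no ∂_3, so H_2 ≅ 0.

As a check, the Euler characteristic is 9 − 27 + 18 = 0, which agrees with 1 − 1 + 0 = 0.
(K is a triangulation of the Klein bottle.)

Hence the Betti numbers are b_0 = 1, b_1 = 1, b_2 = 0.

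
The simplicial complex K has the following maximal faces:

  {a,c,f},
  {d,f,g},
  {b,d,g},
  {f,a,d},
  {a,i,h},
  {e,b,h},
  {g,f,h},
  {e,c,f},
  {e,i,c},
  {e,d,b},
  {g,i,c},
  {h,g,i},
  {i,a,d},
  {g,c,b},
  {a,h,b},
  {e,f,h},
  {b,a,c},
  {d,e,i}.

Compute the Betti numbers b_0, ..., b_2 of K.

K has 9 vertices, 27 edges, 18 triangles.
rank ∂_0 = 0, rank ∂_1 = 8 ⇒ b_0 = 9 − 0 − 8 = 1; all invariant factors of ∂_1 are 1 so no torsion. So H_0 = Z.
rank ∂_1 = 8, rank ∂_2 = 17 ⇒ b_1 = 27 − 8 − 17 = 2; all invariant factors of ∂_2 are 1 so no torsion. So H_1 = Z^2.
rank ∂_2 = 17, rank ∂_3 = 0 ⇒ b_2 = 18 − 17 − 0 = 1. So H_2 = Z.

b_0 = 1, b_1 = 2, b_2 = 1.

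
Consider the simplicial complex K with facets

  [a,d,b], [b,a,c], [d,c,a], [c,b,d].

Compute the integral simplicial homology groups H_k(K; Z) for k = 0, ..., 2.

K has 4 vertices, 6 edges, 4 triangles.
rank ∂_0 = 0, rank ∂_1 = 3 ⇒ b_0 = 4 − 0 − 3 = 1; all invariant factors of ∂_1 are 1 so no torsion. So H_0 = Z.
rank ∂_1 = 3, rank ∂_2 = 3 ⇒ b_1 = 6 − 3 − 3 = 0; all invariant factors of ∂_2 are 1 so no torsion. So H_1 = 0.
rank ∂_2 = 3, rank ∂_3 = 0 ⇒ b_2 = 4 − 3 − 0 = 1. So H_2 = Z.

H_0 = Z,  H_1 = 0,  H_2 = Z.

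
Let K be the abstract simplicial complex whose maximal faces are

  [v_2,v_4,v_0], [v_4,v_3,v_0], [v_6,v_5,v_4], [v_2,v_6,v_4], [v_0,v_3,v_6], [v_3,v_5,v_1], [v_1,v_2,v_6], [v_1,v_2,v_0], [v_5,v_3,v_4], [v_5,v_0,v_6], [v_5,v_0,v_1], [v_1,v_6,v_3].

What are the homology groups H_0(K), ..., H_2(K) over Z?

K has 7 vertices, 18 edges, 12 triangles.
rank ∂_0 = 0, rank ∂_1 = 6 ⇒ b_0 = 7 − 0 − 6 = 1; all invariant factors of ∂_1 are 1 so no torsion. So H_0 ≅ Z.
rank ∂_1 = 6, rank ∂_2 = 12 ⇒ b_1 = 18 − 6 − 12 = 0; ∂_2 has invariant factor(s) [2] giving torsion. So H_1 ≅ Z/2.
rank ∂_2 = 12, rank ∂_3 = 0 ⇒ b_2 = 12 − 12 − 0 = 0. So H_2 ≅ 0.

H_0 ≅ Z,  H_1 ≅ Z/2,  H_2 = 0.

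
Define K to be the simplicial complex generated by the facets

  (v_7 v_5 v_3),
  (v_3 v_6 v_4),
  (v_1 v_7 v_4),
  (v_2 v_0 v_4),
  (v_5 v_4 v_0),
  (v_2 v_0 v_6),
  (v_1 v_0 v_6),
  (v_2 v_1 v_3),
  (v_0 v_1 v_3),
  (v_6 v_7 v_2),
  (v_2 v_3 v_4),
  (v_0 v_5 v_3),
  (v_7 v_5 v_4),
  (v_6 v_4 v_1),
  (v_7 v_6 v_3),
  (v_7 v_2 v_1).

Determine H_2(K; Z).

H_2 = Z.

K has 8 vertices, 24 edges, 16 triangles.
rank ∂_2 = 15, rank ∂_3 = 0 ⇒ b_2 = 16 − 15 − 0 = 1. So H_2 = Z.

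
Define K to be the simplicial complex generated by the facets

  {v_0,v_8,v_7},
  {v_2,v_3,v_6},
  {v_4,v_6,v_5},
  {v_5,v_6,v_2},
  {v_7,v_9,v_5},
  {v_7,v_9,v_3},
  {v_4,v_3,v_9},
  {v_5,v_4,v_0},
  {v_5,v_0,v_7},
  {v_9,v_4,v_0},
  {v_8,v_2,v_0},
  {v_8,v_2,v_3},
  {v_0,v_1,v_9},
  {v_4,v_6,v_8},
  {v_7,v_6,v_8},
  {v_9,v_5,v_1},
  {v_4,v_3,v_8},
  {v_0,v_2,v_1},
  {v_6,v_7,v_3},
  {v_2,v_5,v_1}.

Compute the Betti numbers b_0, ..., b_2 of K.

K has 10 vertices, 30 edges, 20 triangles.
rank ∂_0 = 0, rank ∂_1 = 9 ⇒ b_0 = 10 − 0 − 9 = 1; all invariant factors of ∂_1 are 1 so no torsion. So H_0 ≅ Z.
rank ∂_1 = 9, rank ∂_2 = 20 ⇒ b_1 = 30 − 9 − 20 = 1; ∂_2 has invariant factor(s) [2] giving torsion. So H_1 ≅ Z ⊕ Z/2.
rank ∂_2 = 20, rank ∂_3 = 0 ⇒ b_2 = 20 − 20 − 0 = 0. So H_2 ≅ 0.

b_0 = 1, b_1 = 1, b_2 = 0.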